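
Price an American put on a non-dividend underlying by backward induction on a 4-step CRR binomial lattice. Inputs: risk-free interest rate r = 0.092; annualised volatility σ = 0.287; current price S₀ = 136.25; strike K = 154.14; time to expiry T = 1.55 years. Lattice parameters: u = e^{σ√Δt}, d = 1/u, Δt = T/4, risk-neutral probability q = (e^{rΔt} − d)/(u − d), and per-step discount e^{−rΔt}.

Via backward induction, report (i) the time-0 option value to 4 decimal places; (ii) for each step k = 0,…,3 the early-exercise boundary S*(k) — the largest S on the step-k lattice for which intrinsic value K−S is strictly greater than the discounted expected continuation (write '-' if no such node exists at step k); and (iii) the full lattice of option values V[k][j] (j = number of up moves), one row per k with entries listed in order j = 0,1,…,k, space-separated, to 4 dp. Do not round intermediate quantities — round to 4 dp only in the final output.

Δt=0.38750, u=1.19561, d=0.83639, q=0.55649, disc=e^(-rΔt)=0.96498
k=4 terminal: V=max(K-S,0) → 87.4625 58.8258 17.8900 0.0000 0.0000
k=3: j=0 S=79.7202 intr=74.4198 cont=69.0215 V=74.4198[EX]; j=1 S=113.9586 intr=40.1814 cont=34.7831 V=40.1814[EX]; j=2 S=162.9018 intr=0.0000 cont=7.6565 V=7.6565[hold]; j=3 S=232.8652 intr=0.0000 cont=0.0000 V=0.0000[hold]  S*(3)=113.9586
k=2: j=0 S=95.3142 intr=58.8258 cont=53.4275 V=58.8258[EX]; j=1 S=136.2500 intr=17.8900 cont=21.3083 V=21.3083[hold]; j=2 S=194.7669 intr=0.0000 cont=3.2768 V=3.2768[hold]  S*(2)=95.3142
k=1: j=0 S=113.9586 intr=40.1814 cont=36.6187 V=40.1814[EX]; j=1 S=162.9018 intr=0.0000 cont=10.8792 V=10.8792[hold]  S*(1)=113.9586
k=0: j=0 S=136.2500 intr=17.8900 cont=23.0389 V=23.0389[hold]  S*(0)=-

price = 23.0389
boundary = - 113.9586 95.3142 113.9586
tree:
23.0389
40.1814 10.8792
58.8258 21.3083 3.2768
74.4198 40.1814 7.6565 0.0000
87.4625 58.8258 17.8900 0.0000 0.0000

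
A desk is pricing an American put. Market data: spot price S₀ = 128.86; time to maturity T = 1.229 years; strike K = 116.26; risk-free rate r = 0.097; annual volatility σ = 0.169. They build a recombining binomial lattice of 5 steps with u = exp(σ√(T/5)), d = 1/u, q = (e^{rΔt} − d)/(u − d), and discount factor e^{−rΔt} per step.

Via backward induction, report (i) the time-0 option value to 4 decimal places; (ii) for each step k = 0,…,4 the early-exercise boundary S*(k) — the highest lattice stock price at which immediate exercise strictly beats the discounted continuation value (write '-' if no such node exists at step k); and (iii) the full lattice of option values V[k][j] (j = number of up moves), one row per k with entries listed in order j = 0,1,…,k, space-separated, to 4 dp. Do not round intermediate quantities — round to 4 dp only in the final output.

price = 1.4642
boundary = - - - 100.2197 108.9787
tree:
1.4642
3.3759 0.3635
7.5372 0.9873 0.0000
16.0403 2.6812 0.0000 0.0000
24.0952 7.2813 0.0000 0.0000 0.0000
31.5028 16.0403 0.0000 0.0000 0.0000 0.0000

Δt=0.24580  u=1.08740  d=0.91963  q=0.62289  discount=0.97644
step 5 (expiry): payoffs max(K−S,0) = 31.5028 16.0403 0.0000 0.0000 0.0000 0.0000
step 4: (k=4,j=0): S=92.1648, (K−S)⁺=24.0952, hold=21.3561 ⇒ V=24.0952 exercise | (k=4,j=1): S=108.9787, (K−S)⁺=7.2813, hold=5.9065 ⇒ V=7.2813 exercise | (k=4,j=2): S=128.8600, (K−S)⁺=0.0000, hold=0.0000 ⇒ V=0.0000 continue | (k=4,j=3): S=152.3683, (K−S)⁺=0.0000, hold=0.0000 ⇒ V=0.0000 continue | (k=4,j=4): S=180.1654, (K−S)⁺=0.0000, hold=0.0000 ⇒ V=0.0000 continue  boundary S*=108.9787
step 3: (k=3,j=0): S=100.2197, (K−S)⁺=16.0403, hold=13.3011 ⇒ V=16.0403 exercise | (k=3,j=1): S=118.5031, (K−S)⁺=0.0000, hold=2.6812 ⇒ V=2.6812 continue | (k=3,j=2): S=140.1220, (K−S)⁺=0.0000, hold=0.0000 ⇒ V=0.0000 continue | (k=3,j=3): S=165.6850, (K−S)⁺=0.0000, hold=0.0000 ⇒ V=0.0000 continue  boundary S*=100.2197
step 2: (k=2,j=0): S=108.9787, (K−S)⁺=7.2813, hold=7.5372 ⇒ V=7.5372 continue | (k=2,j=1): S=128.8600, (K−S)⁺=0.0000, hold=0.9873 ⇒ V=0.9873 continue | (k=2,j=2): S=152.3683, (K−S)⁺=0.0000, hold=0.0000 ⇒ V=0.0000 continue  boundary S*=-
step 1: (k=1,j=0): S=118.5031, (K−S)⁺=0.0000, hold=3.3759 ⇒ V=3.3759 continue | (k=1,j=1): S=140.1220, (K−S)⁺=0.0000, hold=0.3635 ⇒ V=0.3635 continue  boundary S*=-
step 0: (k=0,j=0): S=128.8600, (K−S)⁺=0.0000, hold=1.4642 ⇒ V=1.4642 continue  boundary S*=-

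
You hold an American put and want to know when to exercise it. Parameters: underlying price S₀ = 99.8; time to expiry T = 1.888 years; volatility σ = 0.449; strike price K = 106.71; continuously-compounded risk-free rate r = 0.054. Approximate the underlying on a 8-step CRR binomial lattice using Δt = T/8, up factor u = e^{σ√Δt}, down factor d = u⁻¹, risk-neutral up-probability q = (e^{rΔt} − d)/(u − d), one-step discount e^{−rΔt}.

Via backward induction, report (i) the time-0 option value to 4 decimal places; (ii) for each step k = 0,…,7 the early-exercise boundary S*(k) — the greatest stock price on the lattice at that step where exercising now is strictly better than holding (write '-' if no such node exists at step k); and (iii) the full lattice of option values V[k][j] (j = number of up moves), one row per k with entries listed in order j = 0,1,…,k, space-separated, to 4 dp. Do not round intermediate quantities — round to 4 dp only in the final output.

Δt=0.23600, u=1.24374, d=0.80403, q=0.47485, disc=e^(-rΔt)=0.98734
k=8 terminal: V=max(K-S,0) → 89.2802 79.7480 65.0028 42.1935 6.9100 0.0000 0.0000 0.0000 0.0000
k=7: j=0 S=21.6781 intr=85.0319 cont=83.6806 V=85.0319[EX]; j=1 S=33.5337 intr=73.1763 cont=71.8250 V=73.1763[EX]; j=2 S=51.8730 intr=54.8370 cont=53.4857 V=54.8370[EX]; j=3 S=80.2418 intr=26.4682 cont=25.1169 V=26.4682[EX]; j=4 S=124.1253 intr=0.0000 cont=3.5828 V=3.5828[hold]; j=5 S=192.0083 intr=0.0000 cont=0.0000 V=0.0000[hold]; j=6 S=297.0158 intr=0.0000 cont=0.0000 V=0.0000[hold]; j=7 S=459.4510 intr=0.0000 cont=0.0000 V=0.0000[hold]  S*(7)=80.2418
k=6: j=0 S=26.9620 intr=79.7480 cont=78.3967 V=79.7480[EX]; j=1 S=41.7072 intr=65.0028 cont=63.6515 V=65.0028[EX]; j=2 S=64.5165 intr=42.1935 cont=40.8422 V=42.1935[EX]; j=3 S=99.8000 intr=6.9100 cont=15.4035 V=15.4035[hold]; j=4 S=154.3797 intr=0.0000 cont=1.8577 V=1.8577[hold]; j=5 S=238.8085 intr=0.0000 cont=0.0000 V=0.0000[hold]; j=6 S=369.4106 intr=0.0000 cont=0.0000 V=0.0000[hold]  S*(6)=64.5165
k=5: j=0 S=33.5337 intr=73.1763 cont=71.8250 V=73.1763[EX]; j=1 S=51.8730 intr=54.8370 cont=53.4857 V=54.8370[EX]; j=2 S=80.2418 intr=26.4682 cont=29.0990 V=29.0990[hold]; j=3 S=124.1253 intr=0.0000 cont=8.8576 V=8.8576[hold]; j=4 S=192.0083 intr=0.0000 cont=0.9632 V=0.9632[hold]; j=5 S=297.0158 intr=0.0000 cont=0.0000 V=0.0000[hold]  S*(5)=51.8730
k=4: j=0 S=41.7072 intr=65.0028 cont=63.6515 V=65.0028[EX]; j=1 S=64.5165 intr=42.1935 cont=42.0756 V=42.1935[EX]; j=2 S=99.8000 intr=6.9100 cont=19.2405 V=19.2405[hold]; j=3 S=154.3797 intr=0.0000 cont=5.0442 V=5.0442[hold]; j=4 S=238.8085 intr=0.0000 cont=0.4994 V=0.4994[hold]  S*(4)=64.5165
k=3: j=0 S=51.8730 intr=54.8370 cont=53.4857 V=54.8370[EX]; j=1 S=80.2418 intr=26.4682 cont=30.8979 V=30.8979[hold]; j=2 S=124.1253 intr=0.0000 cont=12.3411 V=12.3411[hold]; j=3 S=192.0083 intr=0.0000 cont=2.8496 V=2.8496[hold]  S*(3)=51.8730
k=2: j=0 S=64.5165 intr=42.1935 cont=42.9190 V=42.9190[hold]; j=1 S=99.8000 intr=6.9100 cont=21.8065 V=21.8065[hold]; j=2 S=154.3797 intr=0.0000 cont=7.7348 V=7.7348[hold]  S*(2)=-
k=1: j=0 S=80.2418 intr=26.4682 cont=32.4772 V=32.4772[hold]; j=1 S=124.1253 intr=0.0000 cont=14.9330 V=14.9330[hold]  S*(1)=-
k=0: j=0 S=99.8000 intr=6.9100 cont=23.8405 V=23.8405[hold]  S*(0)=-

price = 23.8405
boundary = - - - 51.8730 64.5165 51.8730 64.5165 80.2418
tree:
23.8405
32.4772 14.9330
42.9190 21.8065 7.7348
54.8370 30.8979 12.3411 2.8496
65.0028 42.1935 19.2405 5.0442 0.4994
73.1763 54.8370 29.0990 8.8576 0.9632 0.0000
79.7480 65.0028 42.1935 15.4035 1.8577 0.0000 0.0000
85.0319 73.1763 54.8370 26.4682 3.5828 0.0000 0.0000 0.0000
89.2802 79.7480 65.0028 42.1935 6.9100 0.0000 0.0000 0.0000 0.0000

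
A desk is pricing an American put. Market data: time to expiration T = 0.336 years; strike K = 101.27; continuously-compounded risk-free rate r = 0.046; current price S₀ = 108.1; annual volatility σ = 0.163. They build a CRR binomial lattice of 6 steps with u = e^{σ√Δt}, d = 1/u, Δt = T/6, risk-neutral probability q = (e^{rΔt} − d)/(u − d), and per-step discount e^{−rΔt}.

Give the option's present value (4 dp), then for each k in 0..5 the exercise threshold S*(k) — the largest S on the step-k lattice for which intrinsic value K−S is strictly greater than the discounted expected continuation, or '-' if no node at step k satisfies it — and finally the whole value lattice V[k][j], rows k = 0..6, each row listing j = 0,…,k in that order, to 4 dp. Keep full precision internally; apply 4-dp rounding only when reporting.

Δt=0.05600, u=1.03933, d=0.96216, q=0.52378, disc=e^(-rΔt)=0.99743
k=6 terminal: V=max(K-S,0) → 15.5043 8.6259 1.1959 0.0000 0.0000 0.0000 0.0000
k=5: j=0 S=89.1386 intr=12.1314 cont=11.8709 V=12.1314[EX]; j=1 S=96.2875 intr=4.9825 cont=4.7220 V=4.9825[EX]; j=2 S=104.0097 intr=0.0000 cont=0.5680 V=0.5680[hold]; j=3 S=112.3512 intr=0.0000 cont=0.0000 V=0.0000[hold]; j=4 S=121.3617 intr=0.0000 cont=0.0000 V=0.0000[hold]; j=5 S=131.0948 intr=0.0000 cont=0.0000 V=0.0000[hold]  S*(5)=96.2875
k=4: j=0 S=92.6441 intr=8.6259 cont=8.3654 V=8.6259[EX]; j=1 S=100.0741 intr=1.1959 cont=2.6634 V=2.6634[hold]; j=2 S=108.1000 intr=0.0000 cont=0.2698 V=0.2698[hold]; j=3 S=116.7696 intr=0.0000 cont=0.0000 V=0.0000[hold]; j=4 S=126.1344 intr=0.0000 cont=0.0000 V=0.0000[hold]  S*(4)=92.6441
k=3: j=0 S=96.2875 intr=4.9825 cont=5.4887 V=5.4887[hold]; j=1 S=104.0097 intr=0.0000 cont=1.4061 V=1.4061[hold]; j=2 S=112.3512 intr=0.0000 cont=0.1282 V=0.1282[hold]; j=3 S=121.3617 intr=0.0000 cont=0.0000 V=0.0000[hold]  S*(3)=-
k=2: j=0 S=100.0741 intr=1.1959 cont=3.3417 V=3.3417[hold]; j=1 S=108.1000 intr=0.0000 cont=0.7348 V=0.7348[hold]; j=2 S=116.7696 intr=0.0000 cont=0.0609 V=0.0609[hold]  S*(2)=-
k=1: j=0 S=104.0097 intr=0.0000 cont=1.9711 V=1.9711[hold]; j=1 S=112.3512 intr=0.0000 cont=0.3808 V=0.3808[hold]  S*(1)=-
k=0: j=0 S=108.1000 intr=0.0000 cont=1.1352 V=1.1352[hold]  S*(0)=-

price = 1.1352
boundary = - - - - 92.6441 96.2875
tree:
1.1352
1.9711 0.3808
3.3417 0.7348 0.0609
5.4887 1.4061 0.1282 0.0000
8.6259 2.6634 0.2698 0.0000 0.0000
12.1314 4.9825 0.5680 0.0000 0.0000 0.0000
15.5043 8.6259 1.1959 0.0000 0.0000 0.0000 0.0000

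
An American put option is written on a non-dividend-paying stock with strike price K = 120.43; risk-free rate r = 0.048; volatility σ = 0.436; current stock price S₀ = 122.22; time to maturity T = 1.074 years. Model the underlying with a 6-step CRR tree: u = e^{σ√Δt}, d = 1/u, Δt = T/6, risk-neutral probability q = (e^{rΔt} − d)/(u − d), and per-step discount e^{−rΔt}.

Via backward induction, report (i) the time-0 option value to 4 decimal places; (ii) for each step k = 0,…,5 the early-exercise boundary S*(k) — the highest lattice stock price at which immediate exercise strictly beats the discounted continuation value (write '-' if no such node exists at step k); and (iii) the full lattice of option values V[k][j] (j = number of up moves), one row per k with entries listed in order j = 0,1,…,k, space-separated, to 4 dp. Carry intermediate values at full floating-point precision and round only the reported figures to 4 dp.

price = 17.5941
boundary = - - - 70.2759 84.5120 101.6320
tree:
17.5941
25.9923 8.7142
36.9823 14.4254 2.6167
50.1541 23.2246 5.0490 0.0000
61.9921 35.9180 9.7422 0.0000 0.0000
71.8360 50.1541 18.7980 0.0000 0.0000 0.0000
80.0217 61.9921 35.9180 0.0000 0.0000 0.0000 0.0000

Δt=0.17900  u=1.20257  d=0.83155  q=0.47727  discount=0.99144
step 6 (expiry): payoffs max(K−S,0) = 80.0217 61.9921 35.9180 0.0000 0.0000 0.0000 0.0000
step 5: (k=5,j=0): S=48.5940, (K−S)⁺=71.8360, hold=70.8057 ⇒ V=71.8360 exercise | (k=5,j=1): S=70.2759, (K−S)⁺=50.1541, hold=49.1238 ⇒ V=50.1541 exercise | (k=5,j=2): S=101.6320, (K−S)⁺=18.7980, hold=18.6147 ⇒ V=18.7980 exercise | (k=5,j=3): S=146.9786, (K−S)⁺=0.0000, hold=0.0000 ⇒ V=0.0000 continue | (k=5,j=4): S=212.5583, (K−S)⁺=0.0000, hold=0.0000 ⇒ V=0.0000 continue | (k=5,j=5): S=307.3987, (K−S)⁺=0.0000, hold=0.0000 ⇒ V=0.0000 continue  boundary S*=101.6320
step 4: (k=4,j=0): S=58.4379, (K−S)⁺=61.9921, hold=60.9618 ⇒ V=61.9921 exercise | (k=4,j=1): S=84.5120, (K−S)⁺=35.9180, hold=34.8877 ⇒ V=35.9180 exercise | (k=4,j=2): S=122.2200, (K−S)⁺=0.0000, hold=9.7422 ⇒ V=9.7422 continue | (k=4,j=3): S=176.7528, (K−S)⁺=0.0000, hold=0.0000 ⇒ V=0.0000 continue | (k=4,j=4): S=255.6172, (K−S)⁺=0.0000, hold=0.0000 ⇒ V=0.0000 continue  boundary S*=84.5120
step 3: (k=3,j=0): S=70.2759, (K−S)⁺=50.1541, hold=49.1238 ⇒ V=50.1541 exercise | (k=3,j=1): S=101.6320, (K−S)⁺=18.7980, hold=23.2246 ⇒ V=23.2246 continue | (k=3,j=2): S=146.9786, (K−S)⁺=0.0000, hold=5.0490 ⇒ V=5.0490 continue | (k=3,j=3): S=212.5583, (K−S)⁺=0.0000, hold=0.0000 ⇒ V=0.0000 continue  boundary S*=70.2759
step 2: (k=2,j=0): S=84.5120, (K−S)⁺=35.9180, hold=36.9823 ⇒ V=36.9823 continue | (k=2,j=1): S=122.2200, (K−S)⁺=0.0000, hold=14.4254 ⇒ V=14.4254 continue | (k=2,j=2): S=176.7528, (K−S)⁺=0.0000, hold=2.6167 ⇒ V=2.6167 continue  boundary S*=-
step 1: (k=1,j=0): S=101.6320, (K−S)⁺=18.7980, hold=25.9923 ⇒ V=25.9923 continue | (k=1,j=1): S=146.9786, (K−S)⁺=0.0000, hold=8.7142 ⇒ V=8.7142 continue  boundary S*=-
step 0: (k=0,j=0): S=122.2200, (K−S)⁺=0.0000, hold=17.5941 ⇒ V=17.5941 continue  boundary S*=-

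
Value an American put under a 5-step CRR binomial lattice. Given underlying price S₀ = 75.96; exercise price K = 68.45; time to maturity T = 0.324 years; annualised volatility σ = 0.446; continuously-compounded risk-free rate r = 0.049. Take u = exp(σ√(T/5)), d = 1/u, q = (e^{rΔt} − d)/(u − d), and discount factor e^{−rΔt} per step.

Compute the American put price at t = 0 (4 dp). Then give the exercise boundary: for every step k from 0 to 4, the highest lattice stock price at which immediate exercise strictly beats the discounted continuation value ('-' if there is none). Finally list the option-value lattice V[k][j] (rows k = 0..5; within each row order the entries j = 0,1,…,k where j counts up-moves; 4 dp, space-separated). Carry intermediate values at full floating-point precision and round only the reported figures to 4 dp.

params: Δt=0.06480 u=1.12023 d=0.89267 q=0.48562 e^(-rΔt)=0.99683
t_5 payoffs: 25.3923 14.4163 0.6424 0.0000 0.0000 0.0000
t_4: node(4,0) S=48.2345 payoff=20.2155 vs cont=19.9985 → 20.2155 [stop]  node(4,1) S=60.5301 payoff=7.9199 vs cont=7.7029 → 7.9199 [stop]  node(4,2) S=75.9600 payoff=0.0000 vs cont=0.3294 → 0.3294 [wait]  node(4,3) S=95.3232 payoff=0.0000 vs cont=0.0000 → 0.0000 [wait]  node(4,4) S=119.6223 payoff=0.0000 vs cont=0.0000 → 0.0000 [wait]  ⇒ S*(4)=60.5301
t_3: node(3,0) S=54.0337 payoff=14.4163 vs cont=14.1993 → 14.4163 [stop]  node(3,1) S=67.8076 payoff=0.6424 vs cont=4.2204 → 4.2204 [wait]  node(3,2) S=85.0926 payoff=0.0000 vs cont=0.1689 → 0.1689 [wait]  node(3,3) S=106.7838 payoff=0.0000 vs cont=0.0000 → 0.0000 [wait]  ⇒ S*(3)=54.0337
t_2: node(2,0) S=60.5301 payoff=7.9199 vs cont=9.4349 → 9.4349 [wait]  node(2,1) S=75.9600 payoff=0.0000 vs cont=2.2457 → 2.2457 [wait]  node(2,2) S=95.3232 payoff=0.0000 vs cont=0.0866 → 0.0866 [wait]  ⇒ S*(2)=-
t_1: node(1,0) S=67.8076 payoff=0.6424 vs cont=5.9248 → 5.9248 [wait]  node(1,1) S=85.0926 payoff=0.0000 vs cont=1.1934 → 1.1934 [wait]  ⇒ S*(1)=-
t_0: node(0,0) S=75.9600 payoff=0.0000 vs cont=3.6157 → 3.6157 [wait]  ⇒ S*(0)=-

price = 3.6157
boundary = - - - 54.0337 60.5301
tree:
3.6157
5.9248 1.1934
9.4349 2.2457 0.0866
14.4163 4.2204 0.1689 0.0000
20.2155 7.9199 0.3294 0.0000 0.0000
25.3923 14.4163 0.6424 0.0000 0.0000 0.0000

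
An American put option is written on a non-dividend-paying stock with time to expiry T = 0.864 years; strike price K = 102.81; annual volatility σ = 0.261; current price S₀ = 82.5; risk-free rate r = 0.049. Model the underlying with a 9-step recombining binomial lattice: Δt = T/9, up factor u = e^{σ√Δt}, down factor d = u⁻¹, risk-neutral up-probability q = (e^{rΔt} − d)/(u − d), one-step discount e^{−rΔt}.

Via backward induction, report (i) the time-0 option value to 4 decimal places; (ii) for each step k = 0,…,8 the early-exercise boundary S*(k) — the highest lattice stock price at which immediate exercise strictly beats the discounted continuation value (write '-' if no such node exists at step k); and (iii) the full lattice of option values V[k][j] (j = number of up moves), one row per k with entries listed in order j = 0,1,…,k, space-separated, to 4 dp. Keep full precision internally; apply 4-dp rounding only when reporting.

Δt=0.09600, u=1.08423, d=0.92232, q=0.50892, disc=e^(-rΔt)=0.99531
k=9 terminal: V=max(K-S,0) → 62.9654 55.9707 47.7481 38.0820 26.7190 13.3612 0.0000 0.0000 0.0000 0.0000
k=8: j=0 S=43.2006 intr=59.6094 cont=59.1269 V=59.6094[EX]; j=1 S=50.7845 intr=52.0255 cont=51.5430 V=52.0255[EX]; j=2 S=59.6997 intr=43.1103 cont=42.6278 V=43.1103[EX]; j=3 S=70.1799 intr=32.6301 cont=32.1476 V=32.6301[EX]; j=4 S=82.5000 intr=20.3100 cont=19.8275 V=20.3100[EX]; j=5 S=96.9828 intr=5.8272 cont=6.5307 V=6.5307[hold]; j=6 S=114.0081 intr=0.0000 cont=0.0000 V=0.0000[hold]; j=7 S=134.0222 intr=0.0000 cont=0.0000 V=0.0000[hold]; j=8 S=157.5498 intr=0.0000 cont=0.0000 V=0.0000[hold]  S*(8)=82.5000
k=7: j=0 S=46.8393 intr=55.9707 cont=55.4882 V=55.9707[EX]; j=1 S=55.0619 intr=47.7481 cont=47.2656 V=47.7481[EX]; j=2 S=64.7280 intr=38.0820 cont=37.5995 V=38.0820[EX]; j=3 S=76.0910 intr=26.7190 cont=26.2365 V=26.7190[EX]; j=4 S=89.4488 intr=13.3612 cont=13.2351 V=13.3612[EX]; j=5 S=105.1515 intr=0.0000 cont=3.1921 V=3.1921[hold]; j=6 S=123.6108 intr=0.0000 cont=0.0000 V=0.0000[hold]; j=7 S=145.3106 intr=0.0000 cont=0.0000 V=0.0000[hold]  S*(7)=89.4488
k=6: j=0 S=50.7845 intr=52.0255 cont=51.5430 V=52.0255[EX]; j=1 S=59.6997 intr=43.1103 cont=42.6278 V=43.1103[EX]; j=2 S=70.1799 intr=32.6301 cont=32.1476 V=32.6301[EX]; j=3 S=82.5000 intr=20.3100 cont=19.8275 V=20.3100[EX]; j=4 S=96.9828 intr=5.8272 cont=8.1476 V=8.1476[hold]; j=5 S=114.0081 intr=0.0000 cont=1.5602 V=1.5602[hold]; j=6 S=134.0222 intr=0.0000 cont=0.0000 V=0.0000[hold]  S*(6)=82.5000
k=5: j=0 S=55.0619 intr=47.7481 cont=47.2656 V=47.7481[EX]; j=1 S=64.7280 intr=38.0820 cont=37.5995 V=38.0820[EX]; j=2 S=76.0910 intr=26.7190 cont=26.2365 V=26.7190[EX]; j=3 S=89.4488 intr=13.3612 cont=14.0541 V=14.0541[hold]; j=4 S=105.1515 intr=0.0000 cont=4.7727 V=4.7727[hold]; j=5 S=123.6108 intr=0.0000 cont=0.7626 V=0.7626[hold]  S*(5)=76.0910
k=4: j=0 S=59.6997 intr=43.1103 cont=42.6278 V=43.1103[EX]; j=1 S=70.1799 intr=32.6301 cont=32.1476 V=32.6301[EX]; j=2 S=82.5000 intr=20.3100 cont=20.1785 V=20.3100[EX]; j=3 S=96.9828 intr=5.8272 cont=9.2868 V=9.2868[hold]; j=4 S=114.0081 intr=0.0000 cont=2.7191 V=2.7191[hold]  S*(4)=82.5000
k=3: j=0 S=64.7280 intr=38.0820 cont=37.5995 V=38.0820[EX]; j=1 S=76.0910 intr=26.7190 cont=26.2365 V=26.7190[EX]; j=2 S=89.4488 intr=13.3612 cont=14.6312 V=14.6312[hold]; j=3 S=105.1515 intr=0.0000 cont=5.9165 V=5.9165[hold]  S*(3)=76.0910
k=2: j=0 S=70.1799 intr=32.6301 cont=32.1476 V=32.6301[EX]; j=1 S=82.5000 intr=20.3100 cont=20.4708 V=20.4708[hold]; j=2 S=96.9828 intr=5.8272 cont=10.1483 V=10.1483[hold]  S*(2)=70.1799
k=1: j=0 S=76.0910 intr=26.7190 cont=26.3179 V=26.7190[EX]; j=1 S=89.4488 intr=13.3612 cont=15.1461 V=15.1461[hold]  S*(1)=76.0910
k=0: j=0 S=82.5000 intr=20.3100 cont=20.7316 V=20.7316[hold]  S*(0)=-

price = 20.7316
boundary = - 76.0910 70.1799 76.0910 82.5000 76.0910 82.5000 89.4488 82.5000
tree:
20.7316
26.7190 15.1461
32.6301 20.4708 10.1483
38.0820 26.7190 14.6312 5.9165
43.1103 32.6301 20.3100 9.2868 2.7191
47.7481 38.0820 26.7190 14.0541 4.7727 0.7626
52.0255 43.1103 32.6301 20.3100 8.1476 1.5602 0.0000
55.9707 47.7481 38.0820 26.7190 13.3612 3.1921 0.0000 0.0000
59.6094 52.0255 43.1103 32.6301 20.3100 6.5307 0.0000 0.0000 0.0000
62.9654 55.9707 47.7481 38.0820 26.7190 13.3612 0.0000 0.0000 0.0000 0.0000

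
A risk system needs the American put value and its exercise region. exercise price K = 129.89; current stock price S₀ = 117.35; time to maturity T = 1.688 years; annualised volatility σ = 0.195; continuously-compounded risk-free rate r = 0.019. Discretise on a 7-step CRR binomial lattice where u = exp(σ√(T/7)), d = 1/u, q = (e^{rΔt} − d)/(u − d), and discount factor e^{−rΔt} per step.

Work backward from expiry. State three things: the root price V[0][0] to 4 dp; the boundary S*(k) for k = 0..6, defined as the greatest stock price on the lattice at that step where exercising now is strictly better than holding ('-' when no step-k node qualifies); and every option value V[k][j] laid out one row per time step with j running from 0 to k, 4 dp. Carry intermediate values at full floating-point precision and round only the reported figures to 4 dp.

price = 17.5674
boundary = - - 96.8968 88.0486 96.8968 106.6341 117.3500
tree:
17.5674
24.5369 10.7598
32.9932 16.3066 5.3122
41.8414 23.7735 8.9901 1.6835
49.8816 32.9932 14.7728 3.2904 0.0921
57.1876 41.8414 23.2559 6.4262 0.1851 0.0000
63.8264 49.8816 32.9932 12.5400 0.3719 0.0000 0.0000
69.8591 57.1876 41.8414 23.2559 0.7473 0.0000 0.0000 0.0000

Δt=0.24114  u=1.10049  d=0.90868  q=0.50002  discount=0.99543
step 7 (expiry): payoffs max(K−S,0) = 69.8591 57.1876 41.8414 23.2559 0.7473 0.0000 0.0000 0.0000
step 6: (k=6,j=0): S=66.0636, (K−S)⁺=63.8264, hold=63.2327 ⇒ V=63.8264 exercise | (k=6,j=1): S=80.0084, (K−S)⁺=49.8816, hold=49.2878 ⇒ V=49.8816 exercise | (k=6,j=2): S=96.8968, (K−S)⁺=32.9932, hold=32.3995 ⇒ V=32.9932 exercise | (k=6,j=3): S=117.3500, (K−S)⁺=12.5400, hold=11.9462 ⇒ V=12.5400 exercise | (k=6,j=4): S=142.1205, (K−S)⁺=0.0000, hold=0.3719 ⇒ V=0.3719 continue | (k=6,j=5): S=172.1197, (K−S)⁺=0.0000, hold=0.0000 ⇒ V=0.0000 continue | (k=6,j=6): S=208.4511, (K−S)⁺=0.0000, hold=0.0000 ⇒ V=0.0000 continue  boundary S*=117.3500
step 5: (k=5,j=0): S=72.7024, (K−S)⁺=57.1876, hold=56.5938 ⇒ V=57.1876 exercise | (k=5,j=1): S=88.0486, (K−S)⁺=41.8414, hold=41.2476 ⇒ V=41.8414 exercise | (k=5,j=2): S=106.6341, (K−S)⁺=23.2559, hold=22.6621 ⇒ V=23.2559 exercise | (k=5,j=3): S=129.1427, (K−S)⁺=0.7473, hold=6.4262 ⇒ V=6.4262 continue | (k=5,j=4): S=156.4025, (K−S)⁺=0.0000, hold=0.1851 ⇒ V=0.1851 continue | (k=5,j=5): S=189.4163, (K−S)⁺=0.0000, hold=0.0000 ⇒ V=0.0000 continue  boundary S*=106.6341
step 4: (k=4,j=0): S=80.0084, (K−S)⁺=49.8816, hold=49.2878 ⇒ V=49.8816 exercise | (k=4,j=1): S=96.8968, (K−S)⁺=32.9932, hold=32.3995 ⇒ V=32.9932 exercise | (k=4,j=2): S=117.3500, (K−S)⁺=12.5400, hold=14.7728 ⇒ V=14.7728 continue | (k=4,j=3): S=142.1205, (K−S)⁺=0.0000, hold=3.2904 ⇒ V=3.2904 continue | (k=4,j=4): S=172.1197, (K−S)⁺=0.0000, hold=0.0921 ⇒ V=0.0921 continue  boundary S*=96.8968
step 3: (k=3,j=0): S=88.0486, (K−S)⁺=41.8414, hold=41.2476 ⇒ V=41.8414 exercise | (k=3,j=1): S=106.6341, (K−S)⁺=23.2559, hold=23.7735 ⇒ V=23.7735 continue | (k=3,j=2): S=129.1427, (K−S)⁺=0.7473, hold=8.9901 ⇒ V=8.9901 continue | (k=3,j=3): S=156.4025, (K−S)⁺=0.0000, hold=1.6835 ⇒ V=1.6835 continue  boundary S*=88.0486
step 2: (k=2,j=0): S=96.8968, (K−S)⁺=32.9932, hold=32.6571 ⇒ V=32.9932 exercise | (k=2,j=1): S=117.3500, (K−S)⁺=12.5400, hold=16.3066 ⇒ V=16.3066 continue | (k=2,j=2): S=142.1205, (K−S)⁺=0.0000, hold=5.3122 ⇒ V=5.3122 continue  boundary S*=96.8968
step 1: (k=1,j=0): S=106.6341, (K−S)⁺=23.2559, hold=24.5369 ⇒ V=24.5369 continue | (k=1,j=1): S=129.1427, (K−S)⁺=0.7473, hold=10.7598 ⇒ V=10.7598 continue  boundary S*=-
step 0: (k=0,j=0): S=117.3500, (K−S)⁺=12.5400, hold=17.5674 ⇒ V=17.5674 continue  boundary S*=-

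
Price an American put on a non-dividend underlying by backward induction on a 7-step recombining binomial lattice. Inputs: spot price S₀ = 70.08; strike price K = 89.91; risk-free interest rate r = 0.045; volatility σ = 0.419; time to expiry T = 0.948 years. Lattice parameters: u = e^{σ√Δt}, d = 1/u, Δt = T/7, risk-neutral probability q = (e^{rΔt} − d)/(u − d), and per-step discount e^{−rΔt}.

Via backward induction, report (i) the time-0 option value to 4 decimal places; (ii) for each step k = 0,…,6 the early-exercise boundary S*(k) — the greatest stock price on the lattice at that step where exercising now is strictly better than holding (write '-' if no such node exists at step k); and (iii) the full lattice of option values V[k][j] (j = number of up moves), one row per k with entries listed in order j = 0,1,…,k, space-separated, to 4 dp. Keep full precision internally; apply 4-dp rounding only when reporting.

Δt=0.13543  u=1.16672  d=0.85711  q=0.48127  discount=0.99392
step 7 (expiry): payoffs max(K−S,0) = 66.0960 57.4936 45.7838 29.8441 8.1464 0.0000 0.0000 0.0000
step 6: (k=6,j=0): S=27.7843, (K−S)⁺=62.1257, hold=61.5795 ⇒ V=62.1257 exercise | (k=6,j=1): S=37.8208, (K−S)⁺=52.0892, hold=51.5429 ⇒ V=52.0892 exercise | (k=6,j=2): S=51.4828, (K−S)⁺=38.4272, hold=37.8809 ⇒ V=38.4272 exercise | (k=6,j=3): S=70.0800, (K−S)⁺=19.8300, hold=19.2837 ⇒ V=19.8300 exercise | (k=6,j=4): S=95.3950, (K−S)⁺=0.0000, hold=4.2001 ⇒ V=4.2001 continue | (k=6,j=5): S=129.8547, (K−S)⁺=0.0000, hold=0.0000 ⇒ V=0.0000 continue | (k=6,j=6): S=176.7622, (K−S)⁺=0.0000, hold=0.0000 ⇒ V=0.0000 continue  boundary S*=70.0800
step 5: (k=5,j=0): S=32.4164, (K−S)⁺=57.4936, hold=56.9473 ⇒ V=57.4936 exercise | (k=5,j=1): S=44.1262, (K−S)⁺=45.7838, hold=45.2375 ⇒ V=45.7838 exercise | (k=5,j=2): S=60.0659, (K−S)⁺=29.8441, hold=29.2978 ⇒ V=29.8441 exercise | (k=5,j=3): S=81.7636, (K−S)⁺=8.1464, hold=12.2330 ⇒ V=12.2330 continue | (k=5,j=4): S=111.2991, (K−S)⁺=0.0000, hold=2.1655 ⇒ V=2.1655 continue | (k=5,j=5): S=151.5038, (K−S)⁺=0.0000, hold=0.0000 ⇒ V=0.0000 continue  boundary S*=60.0659
step 4: (k=4,j=0): S=37.8208, (K−S)⁺=52.0892, hold=51.5429 ⇒ V=52.0892 exercise | (k=4,j=1): S=51.4828, (K−S)⁺=38.4272, hold=37.8809 ⇒ V=38.4272 exercise | (k=4,j=2): S=70.0800, (K−S)⁺=19.8300, hold=21.2385 ⇒ V=21.2385 continue | (k=4,j=3): S=95.3950, (K−S)⁺=0.0000, hold=7.3429 ⇒ V=7.3429 continue | (k=4,j=4): S=129.8547, (K−S)⁺=0.0000, hold=1.1165 ⇒ V=1.1165 continue  boundary S*=51.4828
step 3: (k=3,j=0): S=44.1262, (K−S)⁺=45.7838, hold=45.2375 ⇒ V=45.7838 exercise | (k=3,j=1): S=60.0659, (K−S)⁺=29.8441, hold=29.9716 ⇒ V=29.9716 continue | (k=3,j=2): S=81.7636, (K−S)⁺=8.1464, hold=14.4626 ⇒ V=14.4626 continue | (k=3,j=3): S=111.2991, (K−S)⁺=0.0000, hold=4.3199 ⇒ V=4.3199 continue  boundary S*=44.1262
step 2: (k=2,j=0): S=51.4828, (K−S)⁺=38.4272, hold=37.9419 ⇒ V=38.4272 exercise | (k=2,j=1): S=70.0800, (K−S)⁺=19.8300, hold=22.3708 ⇒ V=22.3708 continue | (k=2,j=2): S=95.3950, (K−S)⁺=0.0000, hold=9.5230 ⇒ V=9.5230 continue  boundary S*=51.4828
step 1: (k=1,j=0): S=60.0659, (K−S)⁺=29.8441, hold=30.5132 ⇒ V=30.5132 continue | (k=1,j=1): S=81.7636, (K−S)⁺=8.1464, hold=16.0891 ⇒ V=16.0891 continue  boundary S*=-
step 0: (k=0,j=0): S=70.0800, (K−S)⁺=19.8300, hold=23.4281 ⇒ V=23.4281 continue  boundary S*=-

price = 23.4281
boundary = - - 51.4828 44.1262 51.4828 60.0659 70.0800
tree:
23.4281
30.5132 16.0891
38.4272 22.3708 9.5230
45.7838 29.9716 14.4626 4.3199
52.0892 38.4272 21.2385 7.3429 1.1165
57.4936 45.7838 29.8441 12.2330 2.1655 0.0000
62.1257 52.0892 38.4272 19.8300 4.2001 0.0000 0.0000
66.0960 57.4936 45.7838 29.8441 8.1464 0.0000 0.0000 0.0000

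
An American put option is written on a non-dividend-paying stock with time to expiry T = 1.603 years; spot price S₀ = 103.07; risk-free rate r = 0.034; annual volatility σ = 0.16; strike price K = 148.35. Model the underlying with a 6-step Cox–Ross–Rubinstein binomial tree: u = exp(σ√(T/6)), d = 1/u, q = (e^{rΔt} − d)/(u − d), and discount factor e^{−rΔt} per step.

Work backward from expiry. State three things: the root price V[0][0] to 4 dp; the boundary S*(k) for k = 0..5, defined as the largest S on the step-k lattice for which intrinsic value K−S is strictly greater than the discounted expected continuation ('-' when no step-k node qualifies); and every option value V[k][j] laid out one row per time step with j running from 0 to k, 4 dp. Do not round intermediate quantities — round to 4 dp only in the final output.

Δt=0.26717  u=1.08622  d=0.92063  q=0.53444  discount=0.99096
step 6 (expiry): payoffs max(K−S,0) = 85.5973 74.3101 60.9927 45.2800 26.7411 4.8676 0.0000
step 5: (k=5,j=0): S=68.1631, (K−S)⁺=80.1869, hold=78.8455 ⇒ V=80.1869 exercise | (k=5,j=1): S=80.4234, (K−S)⁺=67.9266, hold=66.5851 ⇒ V=67.9266 exercise | (k=5,j=2): S=94.8890, (K−S)⁺=53.4610, hold=52.1196 ⇒ V=53.4610 exercise | (k=5,j=3): S=111.9564, (K−S)⁺=36.3936, hold=35.0521 ⇒ V=36.3936 exercise | (k=5,j=4): S=132.0937, (K−S)⁺=16.2563, hold=14.9148 ⇒ V=16.2563 exercise | (k=5,j=5): S=155.8531, (K−S)⁺=0.0000, hold=2.2456 ⇒ V=2.2456 continue  boundary S*=132.0937
step 4: (k=4,j=0): S=74.0399, (K−S)⁺=74.3101, hold=72.9686 ⇒ V=74.3101 exercise | (k=4,j=1): S=87.3573, (K−S)⁺=60.9927, hold=59.6513 ⇒ V=60.9927 exercise | (k=4,j=2): S=103.0700, (K−S)⁺=45.2800, hold=43.9385 ⇒ V=45.2800 exercise | (k=4,j=3): S=121.6089, (K−S)⁺=26.7411, hold=25.3996 ⇒ V=26.7411 exercise | (k=4,j=4): S=143.4824, (K−S)⁺=4.8676, hold=8.6891 ⇒ V=8.6891 continue  boundary S*=121.6089
step 3: (k=3,j=0): S=80.4234, (K−S)⁺=67.9266, hold=66.5851 ⇒ V=67.9266 exercise | (k=3,j=1): S=94.8890, (K−S)⁺=53.4610, hold=52.1196 ⇒ V=53.4610 exercise | (k=3,j=2): S=111.9564, (K−S)⁺=36.3936, hold=35.0521 ⇒ V=36.3936 exercise | (k=3,j=3): S=132.0937, (K−S)⁺=16.2563, hold=16.9388 ⇒ V=16.9388 continue  boundary S*=111.9564
step 2: (k=2,j=0): S=87.3573, (K−S)⁺=60.9927, hold=59.6513 ⇒ V=60.9927 exercise | (k=2,j=1): S=103.0700, (K−S)⁺=45.2800, hold=43.9385 ⇒ V=45.2800 exercise | (k=2,j=2): S=121.6089, (K−S)⁺=26.7411, hold=25.7610 ⇒ V=26.7411 exercise  boundary S*=121.6089
step 1: (k=1,j=0): S=94.8890, (K−S)⁺=53.4610, hold=52.1196 ⇒ V=53.4610 exercise | (k=1,j=1): S=111.9564, (K−S)⁺=36.3936, hold=35.0521 ⇒ V=36.3936 exercise  boundary S*=111.9564
step 0: (k=0,j=0): S=103.0700, (K−S)⁺=45.2800, hold=43.9385 ⇒ V=45.2800 exercise  boundary S*=103.0700

price = 45.2800
boundary = 103.0700 111.9564 121.6089 111.9564 121.6089 132.0937
tree:
45.2800
53.4610 36.3936
60.9927 45.2800 26.7411
67.9266 53.4610 36.3936 16.9388
74.3101 60.9927 45.2800 26.7411 8.6891
80.1869 67.9266 53.4610 36.3936 16.2563 2.2456
85.5973 74.3101 60.9927 45.2800 26.7411 4.8676 0.0000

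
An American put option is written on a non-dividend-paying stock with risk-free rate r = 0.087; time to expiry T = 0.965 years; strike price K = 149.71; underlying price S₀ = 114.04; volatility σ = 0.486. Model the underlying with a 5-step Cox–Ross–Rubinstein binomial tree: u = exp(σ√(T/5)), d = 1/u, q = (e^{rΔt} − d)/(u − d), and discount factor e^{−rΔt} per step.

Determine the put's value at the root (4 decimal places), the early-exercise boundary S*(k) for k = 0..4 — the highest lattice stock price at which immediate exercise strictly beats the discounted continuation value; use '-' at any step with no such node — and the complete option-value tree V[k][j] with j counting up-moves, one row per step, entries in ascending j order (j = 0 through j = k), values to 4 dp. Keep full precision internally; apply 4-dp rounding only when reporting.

price = 41.0065
boundary = - 92.1153 74.4057 92.1153 114.0400
tree:
41.0065
57.5947 24.9034
75.3043 38.7018 11.1878
89.6091 57.5947 20.0826 2.1769
101.1638 75.3043 35.6700 4.3083 0.0000
110.4970 89.6091 57.5947 8.5269 0.0000 0.0000

Δt=0.19300  u=1.23801  d=0.80775  q=0.48618  discount=0.98335
step 5 (expiry): payoffs max(K−S,0) = 110.4970 89.6091 57.5947 8.5269 0.0000 0.0000
step 4: (k=4,j=0): S=48.5462, (K−S)⁺=101.1638, hold=98.6710 ⇒ V=101.1638 exercise | (k=4,j=1): S=74.4057, (K−S)⁺=75.3043, hold=72.8115 ⇒ V=75.3043 exercise | (k=4,j=2): S=114.0400, (K−S)⁺=35.6700, hold=33.1772 ⇒ V=35.6700 exercise | (k=4,j=3): S=174.7866, (K−S)⁺=0.0000, hold=4.3083 ⇒ V=4.3083 continue | (k=4,j=4): S=267.8917, (K−S)⁺=0.0000, hold=0.0000 ⇒ V=0.0000 continue  boundary S*=114.0400
step 3: (k=3,j=0): S=60.1009, (K−S)⁺=89.6091, hold=87.1163 ⇒ V=89.6091 exercise | (k=3,j=1): S=92.1153, (K−S)⁺=57.5947, hold=55.1019 ⇒ V=57.5947 exercise | (k=3,j=2): S=141.1831, (K−S)⁺=8.5269, hold=20.0826 ⇒ V=20.0826 continue | (k=3,j=3): S=216.3883, (K−S)⁺=0.0000, hold=2.1769 ⇒ V=2.1769 continue  boundary S*=92.1153
step 2: (k=2,j=0): S=74.4057, (K−S)⁺=75.3043, hold=72.8115 ⇒ V=75.3043 exercise | (k=2,j=1): S=114.0400, (K−S)⁺=35.6700, hold=38.7018 ⇒ V=38.7018 continue | (k=2,j=2): S=174.7866, (K−S)⁺=0.0000, hold=11.1878 ⇒ V=11.1878 continue  boundary S*=74.4057
step 1: (k=1,j=0): S=92.1153, (K−S)⁺=57.5947, hold=56.5514 ⇒ V=57.5947 exercise | (k=1,j=1): S=141.1831, (K−S)⁺=8.5269, hold=24.9034 ⇒ V=24.9034 continue  boundary S*=92.1153
step 0: (k=0,j=0): S=114.0400, (K−S)⁺=35.6700, hold=41.0065 ⇒ V=41.0065 continue  boundary S*=-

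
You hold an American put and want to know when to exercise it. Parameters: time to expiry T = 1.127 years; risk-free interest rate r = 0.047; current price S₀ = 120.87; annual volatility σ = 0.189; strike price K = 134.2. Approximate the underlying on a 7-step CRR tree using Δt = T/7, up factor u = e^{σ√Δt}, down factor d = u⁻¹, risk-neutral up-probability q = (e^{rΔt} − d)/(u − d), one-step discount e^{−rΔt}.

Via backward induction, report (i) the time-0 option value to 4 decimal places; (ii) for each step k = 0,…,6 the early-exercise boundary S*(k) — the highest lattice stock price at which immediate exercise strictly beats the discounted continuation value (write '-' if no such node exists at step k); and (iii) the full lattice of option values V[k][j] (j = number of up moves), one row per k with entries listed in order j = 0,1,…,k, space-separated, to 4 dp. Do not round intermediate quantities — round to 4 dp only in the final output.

price = 15.3322
boundary = - 112.0427 103.8600 112.0427 103.8600 112.0427 120.8700
tree:
15.3322
22.1573 9.5251
30.3400 14.8074 4.9975
37.9251 22.1573 8.5295 1.9504
44.9562 30.3400 14.0736 3.7563 0.3837
51.4738 37.9251 22.1573 7.1374 0.8246 0.0000
57.5154 44.9562 30.3400 13.3300 1.7718 0.0000 0.0000
63.1158 51.4738 37.9251 22.1573 3.8072 0.0000 0.0000 0.0000

params: Δt=0.16100 u=1.07879 d=0.92697 q=0.53108 e^(-rΔt)=0.99246
t_7 payoffs: 63.1158 51.4738 37.9251 22.1573 3.8072 0.0000 0.0000 0.0000
t_6: node(6,0) S=76.6846 payoff=57.5154 vs cont=56.5038 → 57.5154 [stop]  node(6,1) S=89.2438 payoff=44.9562 vs cont=43.9445 → 44.9562 [stop]  node(6,2) S=103.8600 payoff=30.3400 vs cont=29.3283 → 30.3400 [stop]  node(6,3) S=120.8700 payoff=13.3300 vs cont=12.3183 → 13.3300 [stop]  node(6,4) S=140.6659 payoff=0.0000 vs cont=1.7718 → 1.7718 [wait]  node(6,5) S=163.7039 payoff=0.0000 vs cont=0.0000 → 0.0000 [wait]  node(6,6) S=190.5150 payoff=0.0000 vs cont=0.0000 → 0.0000 [wait]  ⇒ S*(6)=120.8700
t_5: node(5,0) S=82.7262 payoff=51.4738 vs cont=50.4622 → 51.4738 [stop]  node(5,1) S=96.2749 payoff=37.9251 vs cont=36.9134 → 37.9251 [stop]  node(5,2) S=112.0427 payoff=22.1573 vs cont=21.1457 → 22.1573 [stop]  node(5,3) S=130.3928 payoff=3.8072 vs cont=7.1374 → 7.1374 [wait]  node(5,4) S=151.7483 payoff=0.0000 vs cont=0.8246 → 0.8246 [wait]  node(5,5) S=176.6014 payoff=0.0000 vs cont=0.0000 → 0.0000 [wait]  ⇒ S*(5)=112.0427
t_4: node(4,0) S=89.2438 payoff=44.9562 vs cont=43.9445 → 44.9562 [stop]  node(4,1) S=103.8600 payoff=30.3400 vs cont=29.3283 → 30.3400 [stop]  node(4,2) S=120.8700 payoff=13.3300 vs cont=14.0736 → 14.0736 [wait]  node(4,3) S=140.6659 payoff=0.0000 vs cont=3.7563 → 3.7563 [wait]  node(4,4) S=163.7039 payoff=0.0000 vs cont=0.3837 → 0.3837 [wait]  ⇒ S*(4)=103.8600
t_3: node(3,0) S=96.2749 payoff=37.9251 vs cont=36.9134 → 37.9251 [stop]  node(3,1) S=112.0427 payoff=22.1573 vs cont=21.5376 → 22.1573 [stop]  node(3,2) S=130.3928 payoff=3.8072 vs cont=8.5295 → 8.5295 [wait]  node(3,3) S=151.7483 payoff=0.0000 vs cont=1.9504 → 1.9504 [wait]  ⇒ S*(3)=112.0427
t_2: node(2,0) S=103.8600 payoff=30.3400 vs cont=29.3283 → 30.3400 [stop]  node(2,1) S=120.8700 payoff=13.3300 vs cont=14.8074 → 14.8074 [wait]  node(2,2) S=140.6659 payoff=0.0000 vs cont=4.9975 → 4.9975 [wait]  ⇒ S*(2)=103.8600
t_1: node(1,0) S=112.0427 payoff=22.1573 vs cont=21.9244 → 22.1573 [stop]  node(1,1) S=130.3928 payoff=3.8072 vs cont=9.5251 → 9.5251 [wait]  ⇒ S*(1)=112.0427
t_0: node(0,0) S=120.8700 payoff=13.3300 vs cont=15.3322 → 15.3322 [wait]  ⇒ S*(0)=-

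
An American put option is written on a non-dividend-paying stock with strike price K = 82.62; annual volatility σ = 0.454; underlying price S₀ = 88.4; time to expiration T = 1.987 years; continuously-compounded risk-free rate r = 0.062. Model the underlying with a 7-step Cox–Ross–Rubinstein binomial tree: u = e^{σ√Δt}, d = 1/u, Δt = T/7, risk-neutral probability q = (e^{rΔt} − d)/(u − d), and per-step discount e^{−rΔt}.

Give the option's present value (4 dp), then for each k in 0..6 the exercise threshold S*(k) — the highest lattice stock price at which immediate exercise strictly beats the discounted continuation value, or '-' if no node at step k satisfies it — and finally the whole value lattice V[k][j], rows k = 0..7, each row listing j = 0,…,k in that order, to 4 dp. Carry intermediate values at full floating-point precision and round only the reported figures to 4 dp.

params: Δt=0.28386 u=1.27365 d=0.78515 q=0.47617 e^(-rΔt)=0.98255
t_7 payoffs: 66.3603 56.2440 39.8335 13.2129 0.0000 0.0000 0.0000 0.0000
t_6: node(6,0) S=20.7091 payoff=61.9109 vs cont=60.4696 → 61.9109 [stop]  node(6,1) S=33.5937 payoff=49.0263 vs cont=47.5850 → 49.0263 [stop]  node(6,2) S=54.4948 payoff=28.1252 vs cont=26.6839 → 28.1252 [stop]  node(6,3) S=88.4000 payoff=0.0000 vs cont=6.8006 → 6.8006 [wait]  node(6,4) S=143.4001 payoff=0.0000 vs cont=0.0000 → 0.0000 [wait]  node(6,5) S=232.6197 payoff=0.0000 vs cont=0.0000 → 0.0000 [wait]  node(6,6) S=377.3493 payoff=0.0000 vs cont=0.0000 → 0.0000 [wait]  ⇒ S*(6)=54.4948
t_5: node(5,0) S=26.3760 payoff=56.2440 vs cont=54.8026 → 56.2440 [stop]  node(5,1) S=42.7865 payoff=39.8335 vs cont=38.3922 → 39.8335 [stop]  node(5,2) S=69.4071 payoff=13.2129 vs cont=17.6576 → 17.6576 [wait]  node(5,3) S=112.5903 payoff=0.0000 vs cont=3.5002 → 3.5002 [wait]  node(5,4) S=182.6409 payoff=0.0000 vs cont=0.0000 → 0.0000 [wait]  node(5,5) S=296.2750 payoff=0.0000 vs cont=0.0000 → 0.0000 [wait]  ⇒ S*(5)=42.7865
t_4: node(4,0) S=33.5937 payoff=49.0263 vs cont=47.5850 → 49.0263 [stop]  node(4,1) S=54.4948 payoff=28.1252 vs cont=28.7634 → 28.7634 [wait]  node(4,2) S=88.4000 payoff=0.0000 vs cont=10.7259 → 10.7259 [wait]  node(4,3) S=143.4001 payoff=0.0000 vs cont=1.8015 → 1.8015 [wait]  node(4,4) S=232.6197 payoff=0.0000 vs cont=0.0000 → 0.0000 [wait]  ⇒ S*(4)=33.5937
t_3: node(3,0) S=42.7865 payoff=39.8335 vs cont=38.6908 → 39.8335 [stop]  node(3,1) S=69.4071 payoff=13.2129 vs cont=19.8225 → 19.8225 [wait]  node(3,2) S=112.5903 payoff=0.0000 vs cont=6.3634 → 6.3634 [wait]  node(3,3) S=182.6409 payoff=0.0000 vs cont=0.9272 → 0.9272 [wait]  ⇒ S*(3)=42.7865
t_2: node(2,0) S=54.4948 payoff=28.1252 vs cont=29.7762 → 29.7762 [wait]  node(2,1) S=88.4000 payoff=0.0000 vs cont=13.1797 → 13.1797 [wait]  node(2,2) S=143.4001 payoff=0.0000 vs cont=3.7090 → 3.7090 [wait]  ⇒ S*(2)=-
t_1: node(1,0) S=69.4071 payoff=13.2129 vs cont=21.4919 → 21.4919 [wait]  node(1,1) S=112.5903 payoff=0.0000 vs cont=8.5188 → 8.5188 [wait]  ⇒ S*(1)=-
t_0: node(0,0) S=88.4000 payoff=0.0000 vs cont=15.0474 → 15.0474 [wait]  ⇒ S*(0)=-

price = 15.0474
boundary = - - - 42.7865 33.5937 42.7865 54.4948
tree:
15.0474
21.4919 8.5188
29.7762 13.1797 3.7090
39.8335 19.8225 6.3634 0.9272
49.0263 28.7634 10.7259 1.8015 0.0000
56.2440 39.8335 17.6576 3.5002 0.0000 0.0000
61.9109 49.0263 28.1252 6.8006 0.0000 0.0000 0.0000
66.3603 56.2440 39.8335 13.2129 0.0000 0.0000 0.0000 0.0000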